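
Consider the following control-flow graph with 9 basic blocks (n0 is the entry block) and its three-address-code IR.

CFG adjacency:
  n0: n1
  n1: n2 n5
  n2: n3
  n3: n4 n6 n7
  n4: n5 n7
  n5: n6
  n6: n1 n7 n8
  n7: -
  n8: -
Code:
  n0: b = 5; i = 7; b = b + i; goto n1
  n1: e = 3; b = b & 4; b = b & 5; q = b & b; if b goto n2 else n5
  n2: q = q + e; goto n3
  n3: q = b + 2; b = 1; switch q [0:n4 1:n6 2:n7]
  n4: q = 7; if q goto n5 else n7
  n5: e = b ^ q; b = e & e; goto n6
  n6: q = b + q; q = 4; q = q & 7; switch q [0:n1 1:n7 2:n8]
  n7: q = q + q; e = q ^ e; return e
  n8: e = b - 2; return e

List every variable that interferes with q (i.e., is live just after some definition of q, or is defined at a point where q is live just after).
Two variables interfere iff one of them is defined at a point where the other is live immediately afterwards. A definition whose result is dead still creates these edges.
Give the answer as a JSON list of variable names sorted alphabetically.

Answer: ["b", "e"]

Working:
Per-block:
  n0: def={b,i} ue=∅
  n1: def={b,e,q} ue={b}
  n2: def={q} ue={e,q}
  n3: def={b,q} ue={b}
  n4: def={q} ue=∅
  n5: def={b,e} ue={b,q}
  n6: def={q} ue={b,q}
  n7: def={e,q} ue={e,q}
  n8: def={e} ue={b}

Backward fixpoint:
  live n0: ∅→{b}
  live n1: {b}→{b,e,q}
  live n2: {b,e,q}→{b,e}
  live n3: {b,e}→{b,e,q}
  live n4: {b,e}→{b,e,q}
  live n5: {b,q}→{b,e,q}
  live n6: {b,e,q}→{b,e,q}
  live n7: {e,q}→∅
  live n8: {b}→∅

Interference:
  b: {e,i,q}
  e: {b,q}
  i: {b}
  q: {b,e}

N(q) = ["b", "e"]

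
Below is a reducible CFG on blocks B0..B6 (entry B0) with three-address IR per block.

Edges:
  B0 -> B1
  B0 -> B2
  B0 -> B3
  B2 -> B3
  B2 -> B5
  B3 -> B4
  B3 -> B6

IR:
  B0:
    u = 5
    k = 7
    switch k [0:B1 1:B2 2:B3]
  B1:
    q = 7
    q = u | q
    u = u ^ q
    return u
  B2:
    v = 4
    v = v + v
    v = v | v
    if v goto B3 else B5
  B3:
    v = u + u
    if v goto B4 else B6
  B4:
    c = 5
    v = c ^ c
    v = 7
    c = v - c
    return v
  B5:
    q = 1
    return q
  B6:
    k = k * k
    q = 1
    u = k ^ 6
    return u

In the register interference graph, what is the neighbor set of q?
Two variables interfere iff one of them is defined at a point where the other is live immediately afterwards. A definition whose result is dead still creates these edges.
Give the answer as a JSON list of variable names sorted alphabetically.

Block summaries:
  B0: def={k,u} ue=∅
  B1: def={q,u} ue={u}
  B2: def={v} ue=∅
  B3: def={v} ue={u}
  B4: def={c,v} ue=∅
  B5: def={q} ue=∅
  B6: def={k,q,u} ue={k}

Backward fixpoint:
  B0: in=∅ out={k,u}
  B1: in={u} out=∅
  B2: in={k,u} out={k,u}
  B3: in={k,u} out={k}
  B4: in=∅ out=∅
  B5: in=∅ out=∅
  B6: in={k} out=∅

Interference:
  c: {v}
  k: {q,u,v}
  q: {k,u}
  u: {k,q,v}
  v: {c,k,u}

N(q) = ["k", "u"]

Answer: ["k", "u"]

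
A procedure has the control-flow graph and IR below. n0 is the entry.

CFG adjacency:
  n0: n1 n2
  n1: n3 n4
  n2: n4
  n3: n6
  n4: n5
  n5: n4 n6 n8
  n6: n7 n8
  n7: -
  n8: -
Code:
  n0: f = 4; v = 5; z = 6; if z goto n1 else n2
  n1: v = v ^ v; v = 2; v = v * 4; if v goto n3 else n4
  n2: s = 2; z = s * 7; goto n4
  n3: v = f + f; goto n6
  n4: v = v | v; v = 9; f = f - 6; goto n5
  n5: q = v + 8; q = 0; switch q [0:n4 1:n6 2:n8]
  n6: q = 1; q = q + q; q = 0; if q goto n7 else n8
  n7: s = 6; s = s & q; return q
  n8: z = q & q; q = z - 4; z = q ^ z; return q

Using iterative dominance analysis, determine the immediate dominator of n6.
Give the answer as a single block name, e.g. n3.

Answer: n0

Working:
idom tree: n1←n0 n2←n0 n3←n1 n4←n0 n5←n4 n6←n0 n7←n6 n8←n0
Dom at joins:
  n4: preds {n1,n2,n5}: {n0,n1} ∩ {n0,n2} ∩ {n0,n4,n5} = {n0}; idom=n0
  n6: preds {n3,n5}: {n0,n1,n3} ∩ {n0,n4,n5} = {n0}; idom=n0
  n8: preds {n5,n6}: {n0,n4,n5} ∩ {n0,n6} = {n0}; idom=n0

idom(n6) = n0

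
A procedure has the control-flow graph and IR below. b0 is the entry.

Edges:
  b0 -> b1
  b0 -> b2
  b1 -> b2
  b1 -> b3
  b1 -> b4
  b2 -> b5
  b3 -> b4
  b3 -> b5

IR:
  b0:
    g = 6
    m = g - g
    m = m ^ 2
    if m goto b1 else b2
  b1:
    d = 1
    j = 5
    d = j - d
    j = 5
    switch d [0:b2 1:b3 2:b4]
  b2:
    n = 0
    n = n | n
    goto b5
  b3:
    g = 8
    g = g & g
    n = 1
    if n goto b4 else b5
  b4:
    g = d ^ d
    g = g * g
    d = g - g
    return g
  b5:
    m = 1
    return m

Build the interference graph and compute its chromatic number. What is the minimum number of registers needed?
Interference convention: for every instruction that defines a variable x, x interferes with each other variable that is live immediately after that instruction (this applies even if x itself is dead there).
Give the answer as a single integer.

Per-block:
  b0 def {g,m} use ∅
  b1 def {d,j} use ∅
  b2 def {n} use ∅
  b3 def {g,n} use ∅
  b4 def {d,g} use {d}
  b5 def {m} use ∅

Liveness:
  live b0: ∅→∅
  live b1: ∅→{d}
  live b2: ∅→∅
  live b3: {d}→{d}
  live b4: {d}→∅
  live b5: ∅→∅

Conflict graph:
  d: {g,j,n}
  g: {d}
  j: {d}
  m: ∅
  n: {d}

Colouring:
  {d,g} pairwise interfere (2-clique) ⇒ χ ≥ 2
  assign d→c0 g→c1 j→c1 m→c0 n→c1 — no edge inside a register ⇒ χ ≤ 2
  χ = 2

Answer: 2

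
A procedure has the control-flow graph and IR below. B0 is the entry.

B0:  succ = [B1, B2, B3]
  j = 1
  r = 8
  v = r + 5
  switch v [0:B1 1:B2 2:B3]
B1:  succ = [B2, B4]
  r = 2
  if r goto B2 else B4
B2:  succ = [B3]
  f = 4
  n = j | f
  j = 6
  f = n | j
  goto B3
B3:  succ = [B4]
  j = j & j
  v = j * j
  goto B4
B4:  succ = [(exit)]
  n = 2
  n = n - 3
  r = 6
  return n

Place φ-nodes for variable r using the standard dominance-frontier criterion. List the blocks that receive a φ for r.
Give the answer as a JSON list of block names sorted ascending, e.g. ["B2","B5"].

Answer: ["B2", "B3", "B4"]

Analysis:
idom tree: B1←B0 B2←B0 B3←B0 B4←B0
Dom∩ at merges:
  B2: preds {B0,B1}: {B0} ∩ {B0,B1} = {B0}; idom=B0
  B3: preds {B0,B2}: {B0} ∩ {B0,B2} = {B0}; idom=B0
  B4: preds {B1,B3}: {B0,B1} ∩ {B0,B3} = {B0}; idom=B0

Frontier:
  join B2 pred B0: · stop@B0
  join B2 pred B1: B1 stop@B0
  join B3 pred B0: · stop@B0
  join B3 pred B2: B2 stop@B0
  join B4 pred B1: B1 stop@B0
  join B4 pred B3: B3 stop@B0
  DF(B0)=∅
  DF(B1)={B2,B4}
  DF(B2)={B3}
  DF(B3)={B4}
  DF(B4)=∅

φ for r: defs {B0,B1,B4}
  DF⁺ = {B2,B3,B4}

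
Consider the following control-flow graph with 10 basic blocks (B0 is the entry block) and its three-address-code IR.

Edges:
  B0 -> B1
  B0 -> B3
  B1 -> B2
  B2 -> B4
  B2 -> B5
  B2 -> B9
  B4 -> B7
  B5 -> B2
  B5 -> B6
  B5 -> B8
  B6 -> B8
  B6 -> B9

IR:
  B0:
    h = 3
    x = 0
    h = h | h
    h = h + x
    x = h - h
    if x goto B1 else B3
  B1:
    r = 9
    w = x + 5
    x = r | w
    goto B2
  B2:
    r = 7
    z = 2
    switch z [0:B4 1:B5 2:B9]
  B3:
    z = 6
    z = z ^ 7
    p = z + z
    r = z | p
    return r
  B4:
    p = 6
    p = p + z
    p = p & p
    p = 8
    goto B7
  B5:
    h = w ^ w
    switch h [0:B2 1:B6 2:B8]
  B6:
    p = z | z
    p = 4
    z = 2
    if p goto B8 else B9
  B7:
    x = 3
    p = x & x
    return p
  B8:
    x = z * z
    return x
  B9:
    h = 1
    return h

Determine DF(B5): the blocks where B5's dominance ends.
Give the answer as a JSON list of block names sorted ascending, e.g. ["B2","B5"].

idom tree: B1←B0 B2←B1 B3←B0 B4←B2 B5←B2 B6←B5 B7←B4 B8←B5 B9←B2
Join-block Dom:
  B2: preds {B1,B5}: {B0,B1} ∩ {B0,B1,B2,B5} = {B0,B1}; idom=B1
  B8: preds {B5,B6}: {B0,B1,B2,B5} ∩ {B0,B1,B2,B5,B6} = {B0,B1,B2,B5}; idom=B5
  B9: preds {B2,B6}: {B0,B1,B2} ∩ {B0,B1,B2,B5,B6} = {B0,B1,B2}; idom=B2

Frontier:
  join B2 pred B1: · stop@B1
  join B2 pred B5: B5→B2 stop@B1
  join B8 pred B5: · stop@B5
  join B8 pred B6: B6 stop@B5
  join B9 pred B2: · stop@B2
  join B9 pred B6: B6→B5 stop@B2
  B0: DF=∅
  B1: DF=∅
  B2: DF={B2}
  B3: DF=∅
  B4: DF=∅
  B5: DF={B2,B9}
  B6: DF={B8,B9}
  B7: DF=∅
  B8: DF=∅
  B9: DF=∅

DF(B5) = ["B2", "B9"]

Answer: ["B2", "B9"]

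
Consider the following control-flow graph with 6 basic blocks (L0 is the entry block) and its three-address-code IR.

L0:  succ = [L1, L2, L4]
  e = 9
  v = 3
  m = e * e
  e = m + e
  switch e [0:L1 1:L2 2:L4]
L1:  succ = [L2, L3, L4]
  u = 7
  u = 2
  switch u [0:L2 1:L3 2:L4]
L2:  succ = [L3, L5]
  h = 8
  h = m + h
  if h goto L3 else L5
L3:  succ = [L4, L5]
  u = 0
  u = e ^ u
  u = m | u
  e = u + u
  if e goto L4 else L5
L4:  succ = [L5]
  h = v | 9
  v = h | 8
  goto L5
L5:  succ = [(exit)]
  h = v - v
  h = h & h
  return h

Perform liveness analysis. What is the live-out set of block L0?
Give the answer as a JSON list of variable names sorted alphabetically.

def/use:
  L0 def {e,m,v} use ∅
  L1 def {u} use ∅
  L2 def {h} use {m}
  L3 def {e,u} use {e,m}
  L4 def {h,v} use {v}
  L5 def {h} use {v}

Liveness:
  live L0: ∅→{e,m,v}
  live L1: {e,m,v}→{e,m,v}
  live L2: {e,m,v}→{e,m,v}
  live L3: {e,m,v}→{v}
  live L4: {v}→{v}
  live L5: {v}→∅

live-out(L0) = ["e", "m", "v"]

Answer: ["e", "m", "v"]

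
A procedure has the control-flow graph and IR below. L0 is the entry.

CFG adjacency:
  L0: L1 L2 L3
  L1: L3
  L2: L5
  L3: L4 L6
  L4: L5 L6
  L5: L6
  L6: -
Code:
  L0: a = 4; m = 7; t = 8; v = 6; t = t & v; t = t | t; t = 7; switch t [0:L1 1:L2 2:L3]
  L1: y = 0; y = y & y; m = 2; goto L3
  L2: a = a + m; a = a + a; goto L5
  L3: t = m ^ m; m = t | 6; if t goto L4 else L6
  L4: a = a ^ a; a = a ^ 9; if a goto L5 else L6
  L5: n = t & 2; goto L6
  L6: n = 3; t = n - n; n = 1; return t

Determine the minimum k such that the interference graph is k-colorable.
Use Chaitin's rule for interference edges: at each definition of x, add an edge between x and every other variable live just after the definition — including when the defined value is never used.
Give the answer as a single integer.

Answer: 4

Analysis:
Block summaries:
  L0: def={a,m,t,v} ue=∅
  L1: def={m,y} ue=∅
  L2: def={a} ue={a,m}
  L3: def={m,t} ue={m}
  L4: def={a} ue={a}
  L5: def={n} ue={t}
  L6: def={n,t} ue=∅

Backward fixpoint:
  live L0: ∅→{a,m,t}
  live L1: {a}→{a,m}
  live L2: {a,m,t}→{t}
  live L3: {a,m}→{a,t}
  live L4: {a,t}→{t}
  live L5: {t}→∅
  live L6: ∅→∅

Interfere edges:
  a: {m,t,v,y}
  m: {a,t,v}
  n: {t}
  t: {a,m,n,v}
  v: {a,m,t}
  y: {a}

Registers:
  clique {a,m,t,v} ⇒ need ≥ 4
  4-colouring: r0={a,n}  r1={t,y}  r2={m}  r3={v}
  χ = 4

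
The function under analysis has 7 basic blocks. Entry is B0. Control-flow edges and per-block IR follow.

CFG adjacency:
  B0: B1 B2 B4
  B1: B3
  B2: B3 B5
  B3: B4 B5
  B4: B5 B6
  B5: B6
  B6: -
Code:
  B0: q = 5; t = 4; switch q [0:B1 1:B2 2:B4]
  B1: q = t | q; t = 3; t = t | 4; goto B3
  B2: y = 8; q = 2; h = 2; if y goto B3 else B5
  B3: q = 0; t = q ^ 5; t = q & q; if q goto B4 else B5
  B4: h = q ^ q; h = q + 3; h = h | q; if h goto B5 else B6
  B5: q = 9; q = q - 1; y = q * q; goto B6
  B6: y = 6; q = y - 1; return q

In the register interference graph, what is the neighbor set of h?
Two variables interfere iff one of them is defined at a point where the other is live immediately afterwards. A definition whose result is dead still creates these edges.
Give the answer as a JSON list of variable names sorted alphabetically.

def/use:
  B0: {q,t} / ∅
  B1: {q,t} / {q,t}
  B2: {h,q,y} / ∅
  B3: {q,t} / ∅
  B4: {h} / {q}
  B5: {q,y} / ∅
  B6: {q,y} / ∅

Live sets:
  live B0: ∅→{q,t}
  live B1: {q,t}→∅
  live B2: ∅→∅
  live B3: ∅→{q}
  live B4: {q}→∅
  live B5: ∅→∅
  live B6: ∅→∅

Interference:
  h↔{q,y}
  q↔{h,t,y}
  t↔{q}
  y↔{h,q}

N(h) = ["q", "y"]

Answer: ["q", "y"]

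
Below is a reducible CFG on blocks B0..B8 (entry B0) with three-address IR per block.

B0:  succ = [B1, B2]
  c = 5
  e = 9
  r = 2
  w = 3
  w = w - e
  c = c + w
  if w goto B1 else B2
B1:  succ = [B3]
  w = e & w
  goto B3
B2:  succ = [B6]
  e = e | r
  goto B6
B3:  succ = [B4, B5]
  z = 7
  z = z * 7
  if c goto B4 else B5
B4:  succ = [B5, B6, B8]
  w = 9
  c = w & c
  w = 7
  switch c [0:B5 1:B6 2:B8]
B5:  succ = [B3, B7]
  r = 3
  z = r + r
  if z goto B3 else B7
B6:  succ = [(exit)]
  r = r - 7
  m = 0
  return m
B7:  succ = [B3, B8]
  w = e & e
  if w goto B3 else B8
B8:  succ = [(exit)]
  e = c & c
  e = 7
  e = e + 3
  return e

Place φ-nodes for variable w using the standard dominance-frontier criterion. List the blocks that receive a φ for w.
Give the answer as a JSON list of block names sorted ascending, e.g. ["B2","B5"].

idom tree: B1←B0 B2←B0 B3←B1 B4←B3 B5←B3 B6←B0 B7←B5 B8←B3
Dom∩ at merges:
  B3: preds {B1,B5,B7}: {B0,B1} ∩ {B0,B1,B3,B5} ∩ {B0,B1,B3,B5,B7} = {B0,B1}; idom=B1
  B5: preds {B3,B4}: {B0,B1,B3} ∩ {B0,B1,B3,B4} = {B0,B1,B3}; idom=B3
  B6: preds {B2,B4}: {B0,B2} ∩ {B0,B1,B3,B4} = {B0}; idom=B0
  B8: preds {B4,B7}: {B0,B1,B3,B4} ∩ {B0,B1,B3,B5,B7} = {B0,B1,B3}; idom=B3

DF derivation:
  B3←B1: walk · to B1
  B3←B5: walk B5→B3 to B1
  B3←B7: walk B7→B5→B3 to B1
  B5←B3: walk · to B3
  B5←B4: walk B4 to B3
  B6←B2: walk B2 to B0
  B6←B4: walk B4→B3→B1 to B0
  B8←B4: walk B4 to B3
  B8←B7: walk B7→B5 to B3
  B0: DF=∅
  B1: DF={B6}
  B2: DF={B6}
  B3: DF={B3,B6}
  B4: DF={B5,B6,B8}
  B5: DF={B3,B8}
  B6: DF=∅
  B7: DF={B3,B8}
  B8: DF=∅

φ for w: defs {B0,B1,B4,B7}
  DF⁺ = {B3,B5,B6,B8}

Answer: ["B3", "B5", "B6", "B8"]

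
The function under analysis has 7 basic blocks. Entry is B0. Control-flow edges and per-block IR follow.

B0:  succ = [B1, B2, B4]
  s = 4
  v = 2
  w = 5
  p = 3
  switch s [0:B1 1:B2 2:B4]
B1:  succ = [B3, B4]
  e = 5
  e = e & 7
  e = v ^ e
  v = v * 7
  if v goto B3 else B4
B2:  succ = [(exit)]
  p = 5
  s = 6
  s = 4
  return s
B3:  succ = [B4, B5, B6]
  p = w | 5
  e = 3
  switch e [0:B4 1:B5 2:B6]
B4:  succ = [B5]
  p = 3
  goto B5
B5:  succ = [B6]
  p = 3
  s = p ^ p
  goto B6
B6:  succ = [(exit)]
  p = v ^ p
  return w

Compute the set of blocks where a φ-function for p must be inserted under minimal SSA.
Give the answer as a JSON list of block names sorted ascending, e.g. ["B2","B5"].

idom tree: B1←B0 B2←B0 B3←B1 B4←B0 B5←B0 B6←B0
Dom∩ at merges:
  B4: preds {B0,B1,B3}: {B0} ∩ {B0,B1} ∩ {B0,B1,B3} = {B0}; idom=B0
  B5: preds {B3,B4}: {B0,B1,B3} ∩ {B0,B4} = {B0}; idom=B0
  B6: preds {B3,B5}: {B0,B1,B3} ∩ {B0,B5} = {B0}; idom=B0

Frontier:
  B4←B0: walk · to B0
  B4←B1: walk B1 to B0
  B4←B3: walk B3→B1 to B0
  B5←B3: walk B3→B1 to B0
  B5←B4: walk B4 to B0
  B6←B3: walk B3→B1 to B0
  B6←B5: walk B5 to B0
  B0 → ∅
  B1 → {B4,B5,B6}
  B2 → ∅
  B3 → {B4,B5,B6}
  B4 → {B5}
  B5 → {B6}
  B6 → ∅

φ for p: defs {B0,B2,B3,B4,B5,B6}
  DF⁺ = {B4,B5,B6}

Answer: ["B4", "B5", "B6"]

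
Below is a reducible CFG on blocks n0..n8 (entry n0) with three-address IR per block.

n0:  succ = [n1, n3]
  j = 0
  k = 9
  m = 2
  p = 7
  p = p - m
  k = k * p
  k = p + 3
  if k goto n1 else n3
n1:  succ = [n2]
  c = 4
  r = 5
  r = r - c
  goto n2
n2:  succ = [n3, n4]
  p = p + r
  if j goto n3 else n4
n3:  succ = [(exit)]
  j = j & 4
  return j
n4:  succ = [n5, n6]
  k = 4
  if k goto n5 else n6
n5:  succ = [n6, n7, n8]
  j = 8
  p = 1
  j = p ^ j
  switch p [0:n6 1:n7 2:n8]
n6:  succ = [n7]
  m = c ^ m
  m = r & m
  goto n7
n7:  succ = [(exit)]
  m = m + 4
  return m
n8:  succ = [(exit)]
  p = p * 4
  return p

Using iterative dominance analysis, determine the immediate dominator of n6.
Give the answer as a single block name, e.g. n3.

idom tree: n1←n0 n2←n1 n3←n0 n4←n2 n5←n4 n6←n4 n7←n4 n8←n5
Dom at joins:
  n3: preds {n0,n2}: {n0} ∩ {n0,n1,n2} = {n0}; idom=n0
  n6: preds {n4,n5}: {n0,n1,n2,n4} ∩ {n0,n1,n2,n4,n5} = {n0,n1,n2,n4}; idom=n4
  n7: preds {n5,n6}: {n0,n1,n2,n4,n5} ∩ {n0,n1,n2,n4,n6} = {n0,n1,n2,n4}; idom=n4

idom(n6) = n4

Answer: n4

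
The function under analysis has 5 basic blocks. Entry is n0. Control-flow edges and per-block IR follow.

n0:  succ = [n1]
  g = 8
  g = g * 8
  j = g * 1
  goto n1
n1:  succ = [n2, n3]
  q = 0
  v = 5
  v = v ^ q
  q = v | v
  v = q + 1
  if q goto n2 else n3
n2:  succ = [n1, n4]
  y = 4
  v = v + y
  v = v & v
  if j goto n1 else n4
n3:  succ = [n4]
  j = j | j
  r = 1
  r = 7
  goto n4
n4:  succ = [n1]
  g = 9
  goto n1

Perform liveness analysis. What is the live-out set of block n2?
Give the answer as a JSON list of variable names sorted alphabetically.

def/use:
  n0: def={g,j} ue=∅
  n1: def={q,v} ue=∅
  n2: def={v,y} ue={j,v}
  n3: def={j,r} ue={j}
  n4: def={g} ue=∅

Live sets:
  n0 li=∅ lo={j}
  n1 li={j} lo={j,v}
  n2 li={j,v} lo={j}
  n3 li={j} lo={j}
  n4 li={j} lo={j}

live-out(n2) = ["j"]

Answer: ["j"]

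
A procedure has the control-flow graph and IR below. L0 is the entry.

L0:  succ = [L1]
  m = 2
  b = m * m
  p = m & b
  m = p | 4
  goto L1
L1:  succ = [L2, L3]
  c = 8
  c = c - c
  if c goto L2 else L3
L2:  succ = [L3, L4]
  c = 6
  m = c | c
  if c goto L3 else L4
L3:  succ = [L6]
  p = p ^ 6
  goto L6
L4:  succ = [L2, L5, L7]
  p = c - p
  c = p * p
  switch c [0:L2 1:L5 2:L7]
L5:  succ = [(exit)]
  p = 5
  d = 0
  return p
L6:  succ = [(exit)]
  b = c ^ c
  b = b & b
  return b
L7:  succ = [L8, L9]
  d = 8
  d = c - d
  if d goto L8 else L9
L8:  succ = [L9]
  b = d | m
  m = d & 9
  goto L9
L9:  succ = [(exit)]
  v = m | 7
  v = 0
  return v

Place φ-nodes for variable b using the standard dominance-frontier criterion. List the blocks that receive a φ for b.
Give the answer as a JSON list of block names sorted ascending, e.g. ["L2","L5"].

Answer: ["L9"]

Derivation:
idom tree: L1←L0 L2←L1 L3←L1 L4←L2 L5←L4 L6←L3 L7←L4 L8←L7 L9←L7
Join-block Dom:
  L2: preds {L1,L4}: {L0,L1} ∩ {L0,L1,L2,L4} = {L0,L1}; idom=L1
  L3: preds {L1,L2}: {L0,L1} ∩ {L0,L1,L2} = {L0,L1}; idom=L1
  L9: preds {L7,L8}: {L0,L1,L2,L4,L7} ∩ {L0,L1,L2,L4,L7,L8} = {L0,L1,L2,L4,L7}; idom=L7

Frontier:
  join L2 pred L1: · stop@L1
  join L2 pred L4: L4→L2 stop@L1
  join L3 pred L1: · stop@L1
  join L3 pred L2: L2 stop@L1
  join L9 pred L7: · stop@L7
  join L9 pred L8: L8 stop@L7
  L0: DF=∅
  L1: DF=∅
  L2: DF={L2,L3}
  L3: DF=∅
  L4: DF={L2}
  L5: DF=∅
  L6: DF=∅
  L7: DF=∅
  L8: DF={L9}
  L9: DF=∅

φ for b: defs {L0,L6,L8}
  DF⁺ = {L9}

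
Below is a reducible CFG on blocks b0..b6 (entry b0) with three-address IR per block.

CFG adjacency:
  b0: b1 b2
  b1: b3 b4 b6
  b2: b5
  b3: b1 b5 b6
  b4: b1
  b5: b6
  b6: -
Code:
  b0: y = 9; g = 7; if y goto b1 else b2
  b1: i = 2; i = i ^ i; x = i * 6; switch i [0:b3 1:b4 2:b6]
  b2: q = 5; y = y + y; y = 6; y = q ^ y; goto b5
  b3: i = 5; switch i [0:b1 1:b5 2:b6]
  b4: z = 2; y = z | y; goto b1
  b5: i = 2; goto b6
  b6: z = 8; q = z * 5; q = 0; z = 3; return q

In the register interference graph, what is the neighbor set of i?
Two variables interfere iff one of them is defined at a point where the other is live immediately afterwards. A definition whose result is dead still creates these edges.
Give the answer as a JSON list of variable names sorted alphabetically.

Answer: ["x", "y"]

Analysis:
Block summaries:
  b0: {g,y} / ∅
  b1: {i,x} / ∅
  b2: {q,y} / {y}
  b3: {i} / ∅
  b4: {y,z} / {y}
  b5: {i} / ∅
  b6: {q,z} / ∅

Liveness:
  b0: in=∅ out={y}
  b1: in={y} out={y}
  b2: in={y} out=∅
  b3: in={y} out={y}
  b4: in={y} out={y}
  b5: in=∅ out=∅
  b6: in=∅ out=∅

Interference:
  g↔{y}
  i↔{x,y}
  q↔{y,z}
  x↔{i,y}
  y↔{g,i,q,x,z}
  z↔{q,y}

N(i) = ["x", "y"]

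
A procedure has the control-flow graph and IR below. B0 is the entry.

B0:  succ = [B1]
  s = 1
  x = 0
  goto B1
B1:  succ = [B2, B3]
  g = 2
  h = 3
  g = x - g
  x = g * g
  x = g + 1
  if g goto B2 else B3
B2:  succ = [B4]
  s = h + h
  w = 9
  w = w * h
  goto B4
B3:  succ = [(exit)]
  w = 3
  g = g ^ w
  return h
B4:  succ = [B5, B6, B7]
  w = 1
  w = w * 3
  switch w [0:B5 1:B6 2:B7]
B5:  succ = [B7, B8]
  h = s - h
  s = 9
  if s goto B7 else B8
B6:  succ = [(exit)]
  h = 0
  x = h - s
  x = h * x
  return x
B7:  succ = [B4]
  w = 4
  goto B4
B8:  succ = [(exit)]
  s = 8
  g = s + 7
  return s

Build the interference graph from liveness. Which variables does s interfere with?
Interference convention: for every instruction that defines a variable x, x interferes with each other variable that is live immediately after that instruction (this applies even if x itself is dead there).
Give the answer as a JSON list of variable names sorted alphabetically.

Answer: ["g", "h", "w"]

Analysis:
Per-block:
  B0: {s,x} / ∅
  B1: {g,h,x} / {x}
  B2: {s,w} / {h}
  B3: {g,w} / {g,h}
  B4: {w} / ∅
  B5: {h,s} / {h,s}
  B6: {h,x} / {s}
  B7: {w} / ∅
  B8: {g,s} / ∅

Backward fixpoint:
  B0 li=∅ lo={x}
  B1 li={x} lo={g,h}
  B2 li={h} lo={h,s}
  B3 li={g,h} lo=∅
  B4 li={h,s} lo={h,s}
  B5 li={h,s} lo={h,s}
  B6 li={s} lo=∅
  B7 li={h,s} lo={h,s}
  B8 li=∅ lo=∅

Interfere edges:
  g — {h,s,w,x}
  h — {g,s,w,x}
  s — {g,h,w}
  w — {g,h,s}
  x — {g,h}

N(s) = ["g", "h", "w"]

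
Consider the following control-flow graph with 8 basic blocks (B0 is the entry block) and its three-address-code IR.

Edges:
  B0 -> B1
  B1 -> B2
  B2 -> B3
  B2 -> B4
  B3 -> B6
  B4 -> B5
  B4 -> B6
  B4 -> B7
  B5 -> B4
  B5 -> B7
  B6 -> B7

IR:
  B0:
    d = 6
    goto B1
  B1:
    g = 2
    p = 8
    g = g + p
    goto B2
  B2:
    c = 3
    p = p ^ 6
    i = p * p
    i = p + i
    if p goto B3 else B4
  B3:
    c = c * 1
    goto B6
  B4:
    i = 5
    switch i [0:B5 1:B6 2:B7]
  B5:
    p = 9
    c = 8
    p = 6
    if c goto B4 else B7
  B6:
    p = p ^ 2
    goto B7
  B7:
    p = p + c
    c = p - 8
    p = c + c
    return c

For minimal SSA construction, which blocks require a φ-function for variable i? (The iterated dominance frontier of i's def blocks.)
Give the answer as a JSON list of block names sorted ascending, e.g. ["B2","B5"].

idom tree: B1←B0 B2←B1 B3←B2 B4←B2 B5←B4 B6←B2 B7←B2
Dom∩ at merges:
  B4: preds {B2,B5}: {B0,B1,B2} ∩ {B0,B1,B2,B4,B5} = {B0,B1,B2}; idom=B2
  B6: preds {B3,B4}: {B0,B1,B2,B3} ∩ {B0,B1,B2,B4} = {B0,B1,B2}; idom=B2
  B7: preds {B4,B5,B6}: {B0,B1,B2,B4} ∩ {B0,B1,B2,B4,B5} ∩ {B0,B1,B2,B6} = {B0,B1,B2}; idom=B2

Frontier:
  join B4 pred B2: · stop@B2
  join B4 pred B5: B5→B4 stop@B2
  join B6 pred B3: B3 stop@B2
  join B6 pred B4: B4 stop@B2
  join B7 pred B4: B4 stop@B2
  join B7 pred B5: B5→B4 stop@B2
  join B7 pred B6: B6 stop@B2
  B0: DF=∅
  B1: DF=∅
  B2: DF=∅
  B3: DF={B6}
  B4: DF={B4,B6,B7}
  B5: DF={B4,B7}
  B6: DF={B7}
  B7: DF=∅

φ for i: defs {B2,B4}
  DF⁺ = {B4,B6,B7}

Answer: ["B4", "B6", "B7"]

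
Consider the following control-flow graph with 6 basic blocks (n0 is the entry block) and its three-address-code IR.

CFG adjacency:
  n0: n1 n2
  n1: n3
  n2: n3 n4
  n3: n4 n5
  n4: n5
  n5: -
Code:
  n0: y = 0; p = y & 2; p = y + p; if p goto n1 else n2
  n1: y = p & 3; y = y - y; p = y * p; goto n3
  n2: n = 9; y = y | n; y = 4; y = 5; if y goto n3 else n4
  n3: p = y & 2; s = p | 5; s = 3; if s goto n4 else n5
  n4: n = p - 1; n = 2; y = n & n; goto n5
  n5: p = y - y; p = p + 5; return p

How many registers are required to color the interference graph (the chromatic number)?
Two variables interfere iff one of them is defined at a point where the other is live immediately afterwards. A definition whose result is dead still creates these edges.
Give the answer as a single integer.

Per-block:
  n0: def={p,y} ue=∅
  n1: def={p,y} ue={p}
  n2: def={n,y} ue={y}
  n3: def={p,s} ue={y}
  n4: def={n,y} ue={p}
  n5: def={p} ue={y}

Live sets:
  n0: in=∅ out={p,y}
  n1: in={p} out={y}
  n2: in={p,y} out={p,y}
  n3: in={y} out={p,y}
  n4: in={p} out={y}
  n5: in={y} out=∅

Conflict graph:
  n↔{p,y}
  p↔{n,s,y}
  s↔{p,y}
  y↔{n,p,s}

Colouring:
  {n,p,y} pairwise interfere (3-clique) ⇒ χ ≥ 3
  3-colouring: R0={p}  R1={y}  R2={n,s}
  χ = 3

Answer: 3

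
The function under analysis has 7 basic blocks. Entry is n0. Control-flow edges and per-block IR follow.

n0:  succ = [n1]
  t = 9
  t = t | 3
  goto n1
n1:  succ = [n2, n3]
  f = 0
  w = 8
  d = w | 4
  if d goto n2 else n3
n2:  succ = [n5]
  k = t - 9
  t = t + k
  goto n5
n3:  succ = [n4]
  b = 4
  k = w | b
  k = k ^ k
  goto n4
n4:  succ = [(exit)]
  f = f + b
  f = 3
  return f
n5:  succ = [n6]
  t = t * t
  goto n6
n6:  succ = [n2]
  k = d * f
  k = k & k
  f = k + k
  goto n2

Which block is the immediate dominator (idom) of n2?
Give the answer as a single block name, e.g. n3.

Answer: n1

Derivation:
idom tree: n1←n0 n2←n1 n3←n1 n4←n3 n5←n2 n6←n5
Dom at joins:
  n2: preds {n1,n6}: {n0,n1} ∩ {n0,n1,n2,n5,n6} = {n0,n1}; idom=n1

idom(n2) = n1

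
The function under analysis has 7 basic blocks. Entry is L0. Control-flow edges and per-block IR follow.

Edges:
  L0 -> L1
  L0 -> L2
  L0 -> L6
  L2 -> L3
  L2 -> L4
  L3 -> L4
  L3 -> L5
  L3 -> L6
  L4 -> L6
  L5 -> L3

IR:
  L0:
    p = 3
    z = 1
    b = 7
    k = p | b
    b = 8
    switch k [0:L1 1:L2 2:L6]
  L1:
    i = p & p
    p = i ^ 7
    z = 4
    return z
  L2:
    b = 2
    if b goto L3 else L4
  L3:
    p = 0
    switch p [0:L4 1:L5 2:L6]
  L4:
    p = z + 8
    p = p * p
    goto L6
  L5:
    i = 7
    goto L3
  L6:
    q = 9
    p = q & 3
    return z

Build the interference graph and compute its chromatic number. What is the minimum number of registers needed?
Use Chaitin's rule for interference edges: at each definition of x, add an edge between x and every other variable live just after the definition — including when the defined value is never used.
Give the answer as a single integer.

Answer: 4

Working:
Per-block:
  L0: {b,k,p,z} / ∅
  L1: {i,p,z} / {p}
  L2: {b} / ∅
  L3: {p} / ∅
  L4: {p} / {z}
  L5: {i} / ∅
  L6: {p,q} / {z}

Live sets:
  live L0: ∅→{p,z}
  live L1: {p}→∅
  live L2: {z}→{z}
  live L3: {z}→{z}
  live L4: {z}→{z}
  live L5: {z}→{z}
  live L6: {z}→∅

Conflict graph:
  b↔{k,p,z}
  i↔{z}
  k↔{b,p,z}
  p↔{b,k,z}
  q↔{z}
  z↔{b,i,k,p,q}

Registers:
  lower bound: {b,k,p,z} mutually conflict ⇒ χ ≥ 4
  assign b→c1 i→c1 k→c2 p→c3 q→c1 z→c0 — no edge inside a register ⇒ χ ≤ 4
  χ = 4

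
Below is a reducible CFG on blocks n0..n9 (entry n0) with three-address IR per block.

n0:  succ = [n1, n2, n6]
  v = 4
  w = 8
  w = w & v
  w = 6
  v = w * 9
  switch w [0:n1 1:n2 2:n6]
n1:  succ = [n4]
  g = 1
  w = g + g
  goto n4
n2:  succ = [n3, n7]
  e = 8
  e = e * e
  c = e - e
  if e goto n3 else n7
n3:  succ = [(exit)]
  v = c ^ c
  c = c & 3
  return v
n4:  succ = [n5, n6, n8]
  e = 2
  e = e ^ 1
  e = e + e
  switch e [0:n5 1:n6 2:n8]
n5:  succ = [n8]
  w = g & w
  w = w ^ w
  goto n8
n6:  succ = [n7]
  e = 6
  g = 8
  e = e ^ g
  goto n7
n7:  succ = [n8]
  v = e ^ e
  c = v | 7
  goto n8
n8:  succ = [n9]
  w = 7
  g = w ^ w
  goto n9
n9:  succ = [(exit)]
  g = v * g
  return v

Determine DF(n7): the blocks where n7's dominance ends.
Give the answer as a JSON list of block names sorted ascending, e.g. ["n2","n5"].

idom tree: n1←n0 n2←n0 n3←n2 n4←n1 n5←n4 n6←n0 n7←n0 n8←n0 n9←n8
Dom∩ at merges:
  n6: preds {n0,n4}: {n0} ∩ {n0,n1,n4} = {n0}; idom=n0
  n7: preds {n2,n6}: {n0,n2} ∩ {n0,n6} = {n0}; idom=n0
  n8: preds {n4,n5,n7}: {n0,n1,n4} ∩ {n0,n1,n4,n5} ∩ {n0,n7} = {n0}; idom=n0

DF derivation:
  join n6 pred n0: · stop@n0
  join n6 pred n4: n4→n1 stop@n0
  join n7 pred n2: n2 stop@n0
  join n7 pred n6: n6 stop@n0
  join n8 pred n4: n4→n1 stop@n0
  join n8 pred n5: n5→n4→n1 stop@n0
  join n8 pred n7: n7 stop@n0
  n0: DF=∅
  n1: DF={n6,n8}
  n2: DF={n7}
  n3: DF=∅
  n4: DF={n6,n8}
  n5: DF={n8}
  n6: DF={n7}
  n7: DF={n8}
  n8: DF=∅
  n9: DF=∅

DF(n7) = ["n8"]

Answer: ["n8"]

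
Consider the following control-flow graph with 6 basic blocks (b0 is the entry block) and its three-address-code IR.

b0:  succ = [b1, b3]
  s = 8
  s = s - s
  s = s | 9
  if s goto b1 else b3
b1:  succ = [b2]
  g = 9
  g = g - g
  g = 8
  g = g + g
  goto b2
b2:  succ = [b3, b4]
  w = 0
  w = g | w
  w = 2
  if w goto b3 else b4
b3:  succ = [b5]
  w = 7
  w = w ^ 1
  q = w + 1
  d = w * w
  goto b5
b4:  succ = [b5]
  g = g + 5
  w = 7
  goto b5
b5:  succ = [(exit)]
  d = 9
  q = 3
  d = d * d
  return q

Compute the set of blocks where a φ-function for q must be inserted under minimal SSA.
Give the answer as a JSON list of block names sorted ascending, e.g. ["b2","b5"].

idom tree: b1←b0 b2←b1 b3←b0 b4←b2 b5←b0
Dom∩ at merges:
  b3: preds {b0,b2}: {b0} ∩ {b0,b1,b2} = {b0}; idom=b0
  b5: preds {b3,b4}: {b0,b3} ∩ {b0,b1,b2,b4} = {b0}; idom=b0

DF walk-up:
  b3←b0: walk · to b0
  b3←b2: walk b2→b1 to b0
  b5←b3: walk b3 to b0
  b5←b4: walk b4→b2→b1 to b0
  DF(b0)=∅
  DF(b1)={b3,b5}
  DF(b2)={b3,b5}
  DF(b3)={b5}
  DF(b4)={b5}
  DF(b5)=∅

φ for q: defs {b3,b5}
  DF⁺ = {b5}

Answer: ["b5"]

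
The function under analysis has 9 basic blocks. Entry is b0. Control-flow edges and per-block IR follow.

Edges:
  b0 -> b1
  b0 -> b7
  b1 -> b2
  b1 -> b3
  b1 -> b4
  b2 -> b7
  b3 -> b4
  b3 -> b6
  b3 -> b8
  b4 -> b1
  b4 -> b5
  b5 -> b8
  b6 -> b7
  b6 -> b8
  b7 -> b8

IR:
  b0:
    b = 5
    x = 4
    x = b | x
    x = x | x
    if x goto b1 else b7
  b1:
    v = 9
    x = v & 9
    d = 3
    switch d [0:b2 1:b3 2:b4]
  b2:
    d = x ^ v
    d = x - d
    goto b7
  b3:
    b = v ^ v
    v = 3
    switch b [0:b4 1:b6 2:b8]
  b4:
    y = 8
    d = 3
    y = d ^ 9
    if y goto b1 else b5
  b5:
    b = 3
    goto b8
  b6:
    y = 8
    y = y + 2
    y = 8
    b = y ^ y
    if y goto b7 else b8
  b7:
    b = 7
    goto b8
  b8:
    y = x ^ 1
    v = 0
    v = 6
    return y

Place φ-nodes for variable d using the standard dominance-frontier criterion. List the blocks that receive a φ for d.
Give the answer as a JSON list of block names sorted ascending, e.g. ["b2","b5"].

Answer: ["b1", "b7", "b8"]

Working:
idom tree: b1←b0 b2←b1 b3←b1 b4←b1 b5←b4 b6←b3 b7←b0 b8←b0
Join-block Dom:
  b1: preds {b0,b4}: {b0} ∩ {b0,b1,b4} = {b0}; idom=b0
  b4: preds {b1,b3}: {b0,b1} ∩ {b0,b1,b3} = {b0,b1}; idom=b1
  b7: preds {b0,b2,b6}: {b0} ∩ {b0,b1,b2} ∩ {b0,b1,b3,b6} = {b0}; idom=b0
  b8: preds {b3,b5,b6,b7}: {b0,b1,b3} ∩ {b0,b1,b4,b5} ∩ {b0,b1,b3,b6} ∩ {b0,b7} = {b0}; idom=b0

DF derivation:
  b1←b0: walk · to b0
  b1←b4: walk b4→b1 to b0
  b4←b1: walk · to b1
  b4←b3: walk b3 to b1
  b7←b0: walk · to b0
  b7←b2: walk b2→b1 to b0
  b7←b6: walk b6→b3→b1 to b0
  b8←b3: walk b3→b1 to b0
  b8←b5: walk b5→b4→b1 to b0
  b8←b6: walk b6→b3→b1 to b0
  b8←b7: walk b7 to b0
  DF(b0)=∅
  DF(b1)={b1,b7,b8}
  DF(b2)={b7}
  DF(b3)={b4,b7,b8}
  DF(b4)={b1,b8}
  DF(b5)={b8}
  DF(b6)={b7,b8}
  DF(b7)={b8}
  DF(b8)=∅

φ for d: defs {b1,b2,b4}
  DF⁺ = {b1,b7,b8}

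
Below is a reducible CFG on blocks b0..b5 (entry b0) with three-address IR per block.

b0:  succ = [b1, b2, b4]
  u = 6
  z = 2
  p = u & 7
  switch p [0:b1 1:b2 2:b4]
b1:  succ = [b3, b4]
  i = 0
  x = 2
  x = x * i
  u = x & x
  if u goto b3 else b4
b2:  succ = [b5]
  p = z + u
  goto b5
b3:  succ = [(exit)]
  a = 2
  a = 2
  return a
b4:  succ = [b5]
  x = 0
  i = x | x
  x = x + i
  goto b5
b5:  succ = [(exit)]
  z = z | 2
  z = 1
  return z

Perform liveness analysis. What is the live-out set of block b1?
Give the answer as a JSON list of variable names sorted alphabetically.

Answer: ["z"]

Analysis:
def/use:
  b0: def={p,u,z} ue=∅
  b1: def={i,u,x} ue=∅
  b2: def={p} ue={u,z}
  b3: def={a} ue=∅
  b4: def={i,x} ue=∅
  b5: def={z} ue={z}

Live sets:
  live b0: ∅→{u,z}
  live b1: {z}→{z}
  live b2: {u,z}→{z}
  live b3: ∅→∅
  live b4: {z}→{z}
  live b5: {z}→∅

live-out(b1) = ["z"]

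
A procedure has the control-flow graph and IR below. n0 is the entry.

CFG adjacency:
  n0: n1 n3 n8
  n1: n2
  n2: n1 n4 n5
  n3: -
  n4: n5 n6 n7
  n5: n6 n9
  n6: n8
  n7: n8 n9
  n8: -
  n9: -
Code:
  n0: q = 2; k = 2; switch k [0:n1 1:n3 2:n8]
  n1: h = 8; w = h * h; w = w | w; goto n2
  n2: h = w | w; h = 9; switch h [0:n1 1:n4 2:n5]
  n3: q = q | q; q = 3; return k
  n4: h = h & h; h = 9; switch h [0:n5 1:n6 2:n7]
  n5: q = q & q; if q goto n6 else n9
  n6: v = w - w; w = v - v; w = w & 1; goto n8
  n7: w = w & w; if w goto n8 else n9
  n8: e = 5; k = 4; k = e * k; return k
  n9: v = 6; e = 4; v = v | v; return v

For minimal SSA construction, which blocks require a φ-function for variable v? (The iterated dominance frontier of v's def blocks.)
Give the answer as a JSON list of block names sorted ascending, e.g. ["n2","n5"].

idom tree: n1←n0 n2←n1 n3←n0 n4←n2 n5←n2 n6←n2 n7←n4 n8←n0 n9←n2
Dom∩ at merges:
  n1: preds {n0,n2}: {n0} ∩ {n0,n1,n2} = {n0}; idom=n0
  n5: preds {n2,n4}: {n0,n1,n2} ∩ {n0,n1,n2,n4} = {n0,n1,n2}; idom=n2
  n6: preds {n4,n5}: {n0,n1,n2,n4} ∩ {n0,n1,n2,n5} = {n0,n1,n2}; idom=n2
  n8: preds {n0,n6,n7}: {n0} ∩ {n0,n1,n2,n6} ∩ {n0,n1,n2,n4,n7} = {n0}; idom=n0
  n9: preds {n5,n7}: {n0,n1,n2,n5} ∩ {n0,n1,n2,n4,n7} = {n0,n1,n2}; idom=n2

Frontier:
  n1←n0: walk · to n0
  n1←n2: walk n2→n1 to n0
  n5←n2: walk · to n2
  n5←n4: walk n4 to n2
  n6←n4: walk n4 to n2
  n6←n5: walk n5 to n2
  n8←n0: walk · to n0
  n8←n6: walk n6→n2→n1 to n0
  n8←n7: walk n7→n4→n2→n1 to n0
  n9←n5: walk n5 to n2
  n9←n7: walk n7→n4 to n2
  DF(n0)=∅
  DF(n1)={n1,n8}
  DF(n2)={n1,n8}
  DF(n3)=∅
  DF(n4)={n5,n6,n8,n9}
  DF(n5)={n6,n9}
  DF(n6)={n8}
  DF(n7)={n8,n9}
  DF(n8)=∅
  DF(n9)=∅

φ for v: defs {n6,n9}
  DF⁺ = {n8}

Answer: ["n8"]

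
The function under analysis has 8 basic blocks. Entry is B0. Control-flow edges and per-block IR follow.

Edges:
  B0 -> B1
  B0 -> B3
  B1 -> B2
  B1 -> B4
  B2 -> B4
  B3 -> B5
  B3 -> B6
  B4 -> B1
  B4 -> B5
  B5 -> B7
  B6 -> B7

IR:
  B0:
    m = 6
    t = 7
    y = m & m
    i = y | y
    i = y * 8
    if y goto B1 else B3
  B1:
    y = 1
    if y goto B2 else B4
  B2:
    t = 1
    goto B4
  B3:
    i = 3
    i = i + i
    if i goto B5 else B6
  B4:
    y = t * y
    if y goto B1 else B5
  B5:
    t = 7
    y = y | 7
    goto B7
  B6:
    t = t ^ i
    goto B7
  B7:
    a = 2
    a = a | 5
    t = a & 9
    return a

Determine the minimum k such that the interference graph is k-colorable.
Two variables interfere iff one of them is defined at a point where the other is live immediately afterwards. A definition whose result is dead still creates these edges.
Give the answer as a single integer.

Answer: 3

Analysis:
Per-block:
  B0 def {i,m,t,y} use ∅
  B1 def {y} use ∅
  B2 def {t} use ∅
  B3 def {i} use ∅
  B4 def {y} use {t,y}
  B5 def {t,y} use {y}
  B6 def {t} use {i,t}
  B7 def {a,t} use ∅

Liveness:
  B0 li=∅ lo={t,y}
  B1 li={t} lo={t,y}
  B2 li={y} lo={t,y}
  B3 li={t,y} lo={i,t,y}
  B4 li={t,y} lo={t,y}
  B5 li={y} lo=∅
  B6 li={i,t} lo=∅
  B7 li=∅ lo=∅

Interference:
  a↔{t}
  i↔{t,y}
  m↔{t}
  t↔{a,i,m,y}
  y↔{i,t}

Registers:
  {i,t,y} pairwise interfere (3-clique) ⇒ χ ≥ 3
  assign a→r1 i→r1 m→r1 t→r0 y→r2 — no edge inside a register ⇒ χ ≤ 3
  χ = 3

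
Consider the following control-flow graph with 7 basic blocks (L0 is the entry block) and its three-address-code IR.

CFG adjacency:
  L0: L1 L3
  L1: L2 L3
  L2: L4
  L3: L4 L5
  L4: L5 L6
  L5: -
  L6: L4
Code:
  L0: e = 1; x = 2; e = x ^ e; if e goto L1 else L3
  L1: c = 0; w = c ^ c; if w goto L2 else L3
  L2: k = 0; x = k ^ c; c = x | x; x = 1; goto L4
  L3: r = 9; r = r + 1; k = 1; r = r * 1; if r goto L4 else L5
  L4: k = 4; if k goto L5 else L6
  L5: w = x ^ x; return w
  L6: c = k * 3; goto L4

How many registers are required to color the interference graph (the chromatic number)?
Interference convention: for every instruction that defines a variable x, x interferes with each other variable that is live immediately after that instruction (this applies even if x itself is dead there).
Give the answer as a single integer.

Answer: 3

Working:
def/use:
  L0: {e,x} / ∅
  L1: {c,w} / ∅
  L2: {c,k,x} / {c}
  L3: {k,r} / ∅
  L4: {k} / ∅
  L5: {w} / {x}
  L6: {c} / {k}

Liveness:
  L0: in=∅ out={x}
  L1: in={x} out={c,x}
  L2: in={c} out={x}
  L3: in={x} out={x}
  L4: in={x} out={k,x}
  L5: in={x} out=∅
  L6: in={k,x} out={x}

Interference:
  c↔{k,w,x}
  e↔{x}
  k↔{c,r,x}
  r↔{k,x}
  w↔{c,x}
  x↔{c,e,k,r,w}

Colouring:
  lower bound: {c,k,x} mutually conflict ⇒ χ ≥ 3
  assign c→R1 e→R1 k→R2 r→R1 w→R2 x→R0 — no edge inside a register ⇒ χ ≤ 3
  χ = 3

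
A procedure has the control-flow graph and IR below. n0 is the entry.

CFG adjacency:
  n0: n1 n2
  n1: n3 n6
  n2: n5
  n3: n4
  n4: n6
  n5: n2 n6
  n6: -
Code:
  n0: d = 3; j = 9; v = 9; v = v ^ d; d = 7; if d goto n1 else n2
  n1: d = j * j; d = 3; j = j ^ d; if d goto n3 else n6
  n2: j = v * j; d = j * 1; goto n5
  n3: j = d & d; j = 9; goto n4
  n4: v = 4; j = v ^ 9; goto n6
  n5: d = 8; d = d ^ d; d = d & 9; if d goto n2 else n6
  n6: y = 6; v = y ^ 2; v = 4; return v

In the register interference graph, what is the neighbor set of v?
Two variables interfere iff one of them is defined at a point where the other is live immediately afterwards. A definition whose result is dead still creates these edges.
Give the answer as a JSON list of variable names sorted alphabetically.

Answer: ["d", "j"]

Analysis:
Per-block:
  n0: {d,j,v} / ∅
  n1: {d,j} / {j}
  n2: {d,j} / {j,v}
  n3: {j} / {d}
  n4: {j,v} / ∅
  n5: {d} / ∅
  n6: {v,y} / ∅

Backward fixpoint:
  n0: in=∅ out={j,v}
  n1: in={j} out={d}
  n2: in={j,v} out={j,v}
  n3: in={d} out=∅
  n4: in=∅ out=∅
  n5: in={j,v} out={j,v}
  n6: in=∅ out=∅

Interfere edges:
  d — {j,v}
  j — {d,v}
  v — {d,j}
  y — ∅

N(v) = ["d", "j"]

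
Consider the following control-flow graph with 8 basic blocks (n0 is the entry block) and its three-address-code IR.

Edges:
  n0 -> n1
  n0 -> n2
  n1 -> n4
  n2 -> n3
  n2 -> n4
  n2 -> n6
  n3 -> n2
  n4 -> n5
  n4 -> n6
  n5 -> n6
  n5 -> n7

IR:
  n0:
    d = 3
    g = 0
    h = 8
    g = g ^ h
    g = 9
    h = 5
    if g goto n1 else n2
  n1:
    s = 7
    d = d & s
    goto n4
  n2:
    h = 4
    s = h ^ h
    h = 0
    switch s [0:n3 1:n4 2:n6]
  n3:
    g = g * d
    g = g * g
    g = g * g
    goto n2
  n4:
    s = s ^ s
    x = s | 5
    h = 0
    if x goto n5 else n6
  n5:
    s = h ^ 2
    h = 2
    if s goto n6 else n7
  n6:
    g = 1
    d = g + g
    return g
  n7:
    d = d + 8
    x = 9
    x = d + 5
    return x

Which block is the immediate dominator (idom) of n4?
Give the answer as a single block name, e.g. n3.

idom tree: n1←n0 n2←n0 n3←n2 n4←n0 n5←n4 n6←n0 n7←n5
Dom at joins:
  n2: preds {n0,n3}: {n0} ∩ {n0,n2,n3} = {n0}; idom=n0
  n4: preds {n1,n2}: {n0,n1} ∩ {n0,n2} = {n0}; idom=n0
  n6: preds {n2,n4,n5}: {n0,n2} ∩ {n0,n4} ∩ {n0,n4,n5} = {n0}; idom=n0

idom(n4) = n0

Answer: n0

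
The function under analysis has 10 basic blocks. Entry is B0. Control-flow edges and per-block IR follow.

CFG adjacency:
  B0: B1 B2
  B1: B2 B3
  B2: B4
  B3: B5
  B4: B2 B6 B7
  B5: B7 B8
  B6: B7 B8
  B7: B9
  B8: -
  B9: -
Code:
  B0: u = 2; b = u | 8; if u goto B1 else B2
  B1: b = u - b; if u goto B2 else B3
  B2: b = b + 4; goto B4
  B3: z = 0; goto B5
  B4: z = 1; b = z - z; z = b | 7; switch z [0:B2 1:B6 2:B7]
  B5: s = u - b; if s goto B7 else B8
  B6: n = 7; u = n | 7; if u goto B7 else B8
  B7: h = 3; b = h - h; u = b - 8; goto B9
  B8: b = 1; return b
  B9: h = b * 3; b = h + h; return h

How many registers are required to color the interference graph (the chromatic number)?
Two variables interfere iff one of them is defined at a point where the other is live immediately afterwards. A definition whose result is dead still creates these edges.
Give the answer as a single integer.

Block summaries:
  B0 def {b,u} use ∅
  B1 def {b} use {b,u}
  B2 def {b} use {b}
  B3 def {z} use ∅
  B4 def {b,z} use ∅
  B5 def {s} use {b,u}
  B6 def {n,u} use ∅
  B7 def {b,h,u} use ∅
  B8 def {b} use ∅
  B9 def {b,h} use {b}

Liveness:
  B0 li=∅ lo={b,u}
  B1 li={b,u} lo={b,u}
  B2 li={b} lo=∅
  B3 li={b,u} lo={b,u}
  B4 li=∅ lo={b}
  B5 li={b,u} lo=∅
  B6 li=∅ lo=∅
  B7 li=∅ lo={b}
  B8 li=∅ lo=∅
  B9 li={b} lo=∅

Interference:
  b — {h,u,z}
  h — {b}
  n — ∅
  s — ∅
  u — {b,z}
  z — {b,u}

Colouring:
  lower bound: {b,u,z} mutually conflict ⇒ χ ≥ 3
  3-colouring: c0={b,n,s}  c1={h,u}  c2={z}
  χ = 3

Answer: 3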